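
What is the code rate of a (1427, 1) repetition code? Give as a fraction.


Rate = k/n = 1/1427

1/1427


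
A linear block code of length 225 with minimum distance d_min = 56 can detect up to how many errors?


Detection capability = d_min - 1 = 56 - 1 = 55

55 errors


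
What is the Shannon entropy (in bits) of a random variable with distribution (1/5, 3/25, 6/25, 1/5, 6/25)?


H = -sum(p_i * log2(p_i)). Terms: -(1/5)*log2(1/5) = 0.464386; -(3/25)*log2(3/25) = 0.367067; -(6/25)*log2(6/25) = 0.494134; -(1/5)*log2(1/5) = 0.464386; -(6/25)*log2(6/25) = 0.494134. H = 0.464386 + 0.367067 + 0.494134 + 0.464386 + 0.494134 = 2.2841

2.2841 bits


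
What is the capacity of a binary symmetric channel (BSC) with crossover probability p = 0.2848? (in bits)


H(p) = -p*log2(p) - (1-p)*log2(1-p) = -0.2848*log2(0.2848) - 0.7152*log2(0.7152) = 0.516052 + 0.345857 = 0.8619. C = 1 - H(p) = 1 - 0.8619 = 0.1381

0.1381 bits


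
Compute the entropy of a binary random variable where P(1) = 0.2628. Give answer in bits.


H = -p*log2(p) - (1-p)*log2(1-p). -0.2628*log2(0.2628) = 0.506669; -0.7372*log2(0.7372) = 0.324274. H = 0.506669 + 0.324274 = 0.8309

0.8309 bits


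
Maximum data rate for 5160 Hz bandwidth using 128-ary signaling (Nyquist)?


Rate = 2 * B * log2(M) = 2 * 5160 * 7.0 = 72240.0

72240.0 bps


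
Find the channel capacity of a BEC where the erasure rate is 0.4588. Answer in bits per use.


C = 1 - epsilon = 1 - 0.4588 = 0.5412

0.5412 bits


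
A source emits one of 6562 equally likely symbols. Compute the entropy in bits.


H = log2(n) = log2(6562) = 12.6799

12.6799 bits


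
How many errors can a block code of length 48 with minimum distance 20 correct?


Correction capability = floor((d-1)/2) = floor((20-1)/2) = 9

9 errors


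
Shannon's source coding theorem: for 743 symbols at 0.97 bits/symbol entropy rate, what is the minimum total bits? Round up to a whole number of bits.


Minimum bits >= n * H = 743 * 0.97 = 720.71, rounded up to a whole number of bits = 721

721 bits


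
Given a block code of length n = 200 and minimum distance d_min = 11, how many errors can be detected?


Detection capability = d_min - 1 = 11 - 1 = 10

10 errors


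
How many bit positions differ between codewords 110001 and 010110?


Count differing positions: ^ . . ^ ^ ^ = 4 differences

4


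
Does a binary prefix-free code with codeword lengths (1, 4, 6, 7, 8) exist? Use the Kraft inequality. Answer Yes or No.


Kraft sum = sum(2^(-l_i)) = 0.5898, need <= 1. Result: satisfied (a binary prefix-free code with these lengths exists)

Yes


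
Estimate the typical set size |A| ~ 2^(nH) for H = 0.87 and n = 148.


log2|A_typical| = nH = 148 * 0.87 = 128.76, so |A_typical| ~ 2^128.76 = 5.763e+38

5.763e+38


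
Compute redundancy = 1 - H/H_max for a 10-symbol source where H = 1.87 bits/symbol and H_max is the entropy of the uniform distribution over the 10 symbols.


H_max = log2(K) = log2(10) = 3.3219 bits/symbol. Redundancy = 1 - H/H_max = 1 - 1.87/3.3219 = 1 - 0.5629 = 0.4371

0.4371


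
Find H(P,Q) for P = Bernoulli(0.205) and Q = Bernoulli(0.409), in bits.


H(P,Q) = -p*log2(q) - (1-p)*log2(1-q). -0.205*log2(0.409) = 0.264415; -0.795*log2(0.591) = 0.603222. H(P,Q) = 0.264415 + 0.603222 = 0.8676

0.8676 bits


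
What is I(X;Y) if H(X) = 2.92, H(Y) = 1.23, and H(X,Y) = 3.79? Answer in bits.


I(X;Y) = H(X) + H(Y) - H(X,Y) = 2.92 + 1.23 - 3.79 = 0.36

0.36 bits


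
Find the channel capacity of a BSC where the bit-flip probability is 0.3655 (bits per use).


H(p) = -p*log2(p) - (1-p)*log2(1-p) = -0.3655*log2(0.3655) - 0.6345*log2(0.6345) = 0.530727 + 0.416427 = 0.9472. C = 1 - H(p) = 1 - 0.9472 = 0.0528

0.0528 bits


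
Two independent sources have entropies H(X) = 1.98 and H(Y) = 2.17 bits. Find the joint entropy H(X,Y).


For independent variables, H(X,Y) = H(X) + H(Y) = 1.98 + 2.17 = 4.15

4.15 bits


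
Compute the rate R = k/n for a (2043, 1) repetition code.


Rate = k/n = 1/2043

1/2043


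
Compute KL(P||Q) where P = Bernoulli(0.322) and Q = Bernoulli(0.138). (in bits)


KL = p*log2(p/q) + (1-p)*log2((1-p)/(1-q)) = 0.322*log2(0.322/0.138) + 0.678*log2(0.678/0.862) = 0.1587

0.1587 bits


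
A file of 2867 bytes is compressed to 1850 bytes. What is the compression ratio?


Ratio = original / compressed = 2867 / 1850 = 1.5497

1.5497


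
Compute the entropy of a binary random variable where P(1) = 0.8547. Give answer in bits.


H = -p*log2(p) - (1-p)*log2(1-p). -0.8547*log2(0.8547) = 0.193598; -0.1453*log2(0.1453) = 0.404354. H = 0.193598 + 0.404354 = 0.598

0.598 bits


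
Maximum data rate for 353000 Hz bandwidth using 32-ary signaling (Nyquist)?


Rate = 2 * B * log2(M) = 2 * 353000 * 5.0 = 3530000.0

3530000.0 bps


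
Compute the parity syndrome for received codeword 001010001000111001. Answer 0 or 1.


Syndrome = XOR of all bits = 0 XOR 0 XOR 1 XOR 0 XOR 1 XOR 0 XOR 0 XOR 0 XOR 1 XOR 0 XOR 0 XOR 0 XOR 1 XOR 1 XOR 1 XOR 0 XOR 0 XOR 1 = 1

1


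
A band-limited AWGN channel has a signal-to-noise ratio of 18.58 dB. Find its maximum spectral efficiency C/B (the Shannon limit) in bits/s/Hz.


SNR_linear = 10^(18.58/10) = 72.1107; C/B = log2(1 + SNR_linear) = log2(1 + 72.1107) = 6.192

6.192 bits/s/Hz


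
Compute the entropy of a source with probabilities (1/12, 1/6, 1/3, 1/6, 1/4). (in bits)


H = -sum(p_i * log2(p_i)). Terms: -(1/12)*log2(1/12) = 0.298747; -(1/6)*log2(1/6) = 0.430827; -(1/3)*log2(1/3) = 0.528321; -(1/6)*log2(1/6) = 0.430827; -(1/4)*log2(1/4) = 0.500000. H = 0.298747 + 0.430827 + 0.528321 + 0.430827 + 0.500000 = 2.1887

2.1887 bits


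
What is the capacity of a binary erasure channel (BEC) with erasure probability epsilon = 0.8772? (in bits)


C = 1 - epsilon = 1 - 0.8772 = 0.1228

0.1228 bits


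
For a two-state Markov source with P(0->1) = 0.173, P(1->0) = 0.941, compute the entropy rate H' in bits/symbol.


Stationary distribution: pi_0 = p10/(p01+p10) = 0.8447, pi_1 = 0.1553. Entropy rate H' = pi_0*H(p01) + pi_1*H(p10) = 0.8447*0.6645 + 0.1553*0.3235 = 0.6116

0.6116 bits/symbol


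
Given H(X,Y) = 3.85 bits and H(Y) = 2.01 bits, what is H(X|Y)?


H(X|Y) = H(X,Y) - H(Y) = 3.85 - 2.01 = 1.84

1.84 bits


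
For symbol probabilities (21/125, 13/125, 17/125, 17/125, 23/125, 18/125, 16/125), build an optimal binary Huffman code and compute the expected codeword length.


Huffman construction (repeatedly merge the two least-probable nodes; each merge adds 1 bit to every symbol beneath it): 13/125 + 16/125 = 29/125; 17/125 + 17/125 = 34/125; 18/125 + 21/125 = 39/125; 23/125 + 29/125 = 52/125; 34/125 + 39/125 = 73/125; 52/125 + 73/125 = 1. Resulting codeword lengths (in the order the probabilities were given): (3, 3, 3, 3, 2, 3, 3). L_avg = sum(p_i * l_i) = 21/125*3 + 13/125*3 + 17/125*3 + 17/125*3 + 23/125*2 + 18/125*3 + 16/125*3 = 352/125 = 2.816

2.816 bits


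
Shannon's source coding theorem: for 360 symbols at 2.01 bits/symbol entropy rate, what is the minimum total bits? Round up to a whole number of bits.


Minimum bits >= n * H = 360 * 2.01 = 723.6, rounded up to a whole number of bits = 724

724 bits


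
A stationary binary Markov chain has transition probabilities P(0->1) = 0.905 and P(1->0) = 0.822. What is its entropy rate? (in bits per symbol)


Stationary distribution: pi_0 = p10/(p01+p10) = 0.476, pi_1 = 0.524. Entropy rate H' = pi_0*H(p01) + pi_1*H(p10) = 0.476*0.4529 + 0.524*0.6757 = 0.5697

0.5697 bits/symbol


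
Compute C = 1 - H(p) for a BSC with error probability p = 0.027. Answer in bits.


H(p) = -p*log2(p) - (1-p)*log2(1-p) = -0.027*log2(0.027) - 0.973*log2(0.973) = 0.140694 + 0.038422 = 0.1791. C = 1 - H(p) = 1 - 0.1791 = 0.8209

0.8209 bits


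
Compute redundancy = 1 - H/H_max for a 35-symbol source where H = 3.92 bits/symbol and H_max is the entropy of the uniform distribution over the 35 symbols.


H_max = log2(K) = log2(35) = 5.1293 bits/symbol. Redundancy = 1 - H/H_max = 1 - 3.92/5.1293 = 1 - 0.7642 = 0.2358

0.2358


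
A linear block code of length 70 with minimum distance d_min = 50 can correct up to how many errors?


Correction capability = floor((d-1)/2) = floor((50-1)/2) = 24

24 errors


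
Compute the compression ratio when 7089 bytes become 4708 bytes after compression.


Ratio = original / compressed = 7089 / 4708 = 1.5057

1.5057


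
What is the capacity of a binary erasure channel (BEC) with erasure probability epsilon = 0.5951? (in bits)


C = 1 - epsilon = 1 - 0.5951 = 0.4049

0.4049 bits


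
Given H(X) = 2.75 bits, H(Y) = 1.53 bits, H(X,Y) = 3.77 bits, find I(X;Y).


I(X;Y) = H(X) + H(Y) - H(X,Y) = 2.75 + 1.53 - 3.77 = 0.51

0.51 bits


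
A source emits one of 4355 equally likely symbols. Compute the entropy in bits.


H = log2(n) = log2(4355) = 12.0885

12.0885 bits


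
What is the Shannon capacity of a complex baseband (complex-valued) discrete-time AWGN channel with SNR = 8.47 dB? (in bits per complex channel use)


SNR_linear = 10^(8.47/10) = 7.0307; C = log2(1 + SNR_linear) = log2(1 + 7.0307) = 3.0055

3.0055 bits/channel use


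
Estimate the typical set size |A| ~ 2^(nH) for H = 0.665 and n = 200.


log2|A_typical| = nH = 200 * 0.665 = 133.0, so |A_typical| ~ 2^133.0 = 1.089e+40

1.089e+40


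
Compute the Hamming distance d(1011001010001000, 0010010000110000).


Count differing positions: ^ . . ^ . ^ ^ . ^ . ^ ^ ^ . . . = 8 differences

8


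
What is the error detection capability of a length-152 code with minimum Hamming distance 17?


Detection capability = d_min - 1 = 17 - 1 = 16

16 errors


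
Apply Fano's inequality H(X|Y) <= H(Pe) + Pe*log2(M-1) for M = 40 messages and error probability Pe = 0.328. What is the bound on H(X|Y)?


H(Pe) = -Pe*log2(Pe) - (1-Pe)*log2(1-Pe) = -0.328*log2(0.328) - 0.672*log2(0.672) = 0.527500 + 0.385370 = 0.9129. Pe*log2(M-1) = 0.328*log2(39) = 1.733612. Bound = H(Pe) + Pe*log2(M-1) = 0.527500 + 0.385370 + 1.733612 = 2.6465

2.6465 bits


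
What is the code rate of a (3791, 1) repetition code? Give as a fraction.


Rate = k/n = 1/3791

1/3791


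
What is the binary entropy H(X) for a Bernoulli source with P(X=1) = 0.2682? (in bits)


H = -p*log2(p) - (1-p)*log2(1-p). -0.2682*log2(0.2682) = 0.509210; -0.7318*log2(0.7318) = 0.329660. H = 0.509210 + 0.329660 = 0.8389

0.8389 bits


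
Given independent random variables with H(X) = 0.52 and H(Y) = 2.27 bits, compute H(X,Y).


For independent variables, H(X,Y) = H(X) + H(Y) = 0.52 + 2.27 = 2.79

2.79 bits


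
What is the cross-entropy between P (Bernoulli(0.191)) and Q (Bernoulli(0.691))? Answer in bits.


H(P,Q) = -p*log2(q) - (1-p)*log2(1-q). -0.191*log2(0.691) = 0.101849; -0.809*log2(0.309) = 1.370706. H(P,Q) = 0.101849 + 1.370706 = 1.4726

1.4726 bits


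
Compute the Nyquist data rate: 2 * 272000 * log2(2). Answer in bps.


Rate = 2 * B * log2(M) = 2 * 272000 * 1.0 = 544000.0

544000.0 bps


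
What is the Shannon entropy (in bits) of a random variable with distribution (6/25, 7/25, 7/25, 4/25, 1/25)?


H = -sum(p_i * log2(p_i)). Terms: -(6/25)*log2(6/25) = 0.494134; -(7/25)*log2(7/25) = 0.514220; -(7/25)*log2(7/25) = 0.514220; -(4/25)*log2(4/25) = 0.423017; -(1/25)*log2(1/25) = 0.185754. H = 0.494134 + 0.514220 + 0.514220 + 0.423017 + 0.185754 = 2.1313

2.1313 bits


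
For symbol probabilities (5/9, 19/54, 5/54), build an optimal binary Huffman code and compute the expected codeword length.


Huffman construction (repeatedly merge the two least-probable nodes; each merge adds 1 bit to every symbol beneath it): 5/54 + 19/54 = 4/9; 4/9 + 5/9 = 1. Resulting codeword lengths (in the order the probabilities were given): (1, 2, 2). L_avg = sum(p_i * l_i) = 5/9*1 + 19/54*2 + 5/54*2 = 13/9 = 1.4444

1.4444 bits


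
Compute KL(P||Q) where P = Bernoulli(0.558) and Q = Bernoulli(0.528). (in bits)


KL = p*log2(p/q) + (1-p)*log2((1-p)/(1-q)) = 0.558*log2(0.558/0.528) + 0.442*log2(0.442/0.472) = 0.0026

0.0026 bits


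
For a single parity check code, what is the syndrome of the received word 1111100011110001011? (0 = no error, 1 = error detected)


Syndrome = XOR of all bits = 1 XOR 1 XOR 1 XOR 1 XOR 1 XOR 0 XOR 0 XOR 0 XOR 1 XOR 1 XOR 1 XOR 1 XOR 0 XOR 0 XOR 0 XOR 1 XOR 0 XOR 1 XOR 1 = 0

0


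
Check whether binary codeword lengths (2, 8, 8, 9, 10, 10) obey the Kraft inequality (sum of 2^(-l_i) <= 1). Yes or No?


Kraft sum = sum(2^(-l_i)) = 0.2617, need <= 1. Result: satisfied (a binary prefix-free code with these lengths exists)

Yes


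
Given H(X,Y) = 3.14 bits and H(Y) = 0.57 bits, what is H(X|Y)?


H(X|Y) = H(X,Y) - H(Y) = 3.14 - 0.57 = 2.57

2.57 bits


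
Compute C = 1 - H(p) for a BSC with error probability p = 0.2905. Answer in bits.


H(p) = -p*log2(p) - (1-p)*log2(1-p) = -0.2905*log2(0.2905) - 0.7095*log2(0.7095) = 0.518075 + 0.351291 = 0.8694. C = 1 - H(p) = 1 - 0.8694 = 0.1306

0.1306 bits


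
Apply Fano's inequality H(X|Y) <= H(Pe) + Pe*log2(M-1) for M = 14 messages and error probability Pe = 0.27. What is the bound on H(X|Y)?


H(Pe) = -Pe*log2(Pe) - (1-Pe)*log2(1-Pe) = -0.27*log2(0.27) - 0.73*log2(0.73) = 0.510022 + 0.331443 = 0.8415. Pe*log2(M-1) = 0.27*log2(13) = 0.999119. Bound = H(Pe) + Pe*log2(M-1) = 0.510022 + 0.331443 + 0.999119 = 1.8406

1.8406 bits


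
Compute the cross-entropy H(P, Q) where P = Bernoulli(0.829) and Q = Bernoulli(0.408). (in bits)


H(P,Q) = -p*log2(q) - (1-p)*log2(1-q). -0.829*log2(0.408) = 1.072195; -0.171*log2(0.592) = 0.129333. H(P,Q) = 1.072195 + 0.129333 = 1.2015

1.2015 bits


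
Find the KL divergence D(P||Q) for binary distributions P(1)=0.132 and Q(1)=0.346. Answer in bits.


KL = p*log2(p/q) + (1-p)*log2((1-p)/(1-q)) = 0.132*log2(0.132/0.346) + 0.868*log2(0.868/0.654) = 0.171

0.171 bits


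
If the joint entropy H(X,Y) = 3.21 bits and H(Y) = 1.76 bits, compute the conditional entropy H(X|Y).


H(X|Y) = H(X,Y) - H(Y) = 3.21 - 1.76 = 1.45

1.45 bits


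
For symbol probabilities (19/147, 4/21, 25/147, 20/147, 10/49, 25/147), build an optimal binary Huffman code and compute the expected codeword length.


Huffman construction (repeatedly merge the two least-probable nodes; each merge adds 1 bit to every symbol beneath it): 19/147 + 20/147 = 13/49; 25/147 + 25/147 = 50/147; 4/21 + 10/49 = 58/147; 13/49 + 50/147 = 89/147; 58/147 + 89/147 = 1. Resulting codeword lengths (in the order the probabilities were given): (3, 2, 3, 3, 2, 3). L_avg = sum(p_i * l_i) = 19/147*3 + 4/21*2 + 25/147*3 + 20/147*3 + 10/49*2 + 25/147*3 = 383/147 = 2.6054

2.6054 bits


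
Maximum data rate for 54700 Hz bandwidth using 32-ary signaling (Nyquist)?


Rate = 2 * B * log2(M) = 2 * 54700 * 5.0 = 547000.0

547000.0 bps


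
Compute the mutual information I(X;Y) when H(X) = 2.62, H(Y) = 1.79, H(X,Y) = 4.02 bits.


I(X;Y) = H(X) + H(Y) - H(X,Y) = 2.62 + 1.79 - 4.02 = 0.39

0.39 bits


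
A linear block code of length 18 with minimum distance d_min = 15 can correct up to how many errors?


Correction capability = floor((d-1)/2) = floor((15-1)/2) = 7

7 errors


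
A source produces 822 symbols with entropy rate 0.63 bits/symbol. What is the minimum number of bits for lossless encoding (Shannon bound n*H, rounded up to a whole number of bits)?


Minimum bits >= n * H = 822 * 0.63 = 517.86, rounded up to a whole number of bits = 518

518 bits


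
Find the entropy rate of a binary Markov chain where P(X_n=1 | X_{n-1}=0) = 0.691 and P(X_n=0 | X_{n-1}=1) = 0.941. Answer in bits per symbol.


Stationary distribution: pi_0 = p10/(p01+p10) = 0.5766, pi_1 = 0.4234. Entropy rate H' = pi_0*H(p01) + pi_1*H(p10) = 0.5766*0.892 + 0.4234*0.3235 = 0.6513

0.6513 bits/symbol


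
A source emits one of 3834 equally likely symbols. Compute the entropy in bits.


H = log2(n) = log2(3834) = 11.9046

11.9046 bits


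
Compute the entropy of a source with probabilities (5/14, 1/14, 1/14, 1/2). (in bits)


H = -sum(p_i * log2(p_i)). Terms: -(5/14)*log2(5/14) = 0.530510; -(1/14)*log2(1/14) = 0.271954; -(1/14)*log2(1/14) = 0.271954; -(1/2)*log2(1/2) = 0.500000. H = 0.530510 + 0.271954 + 0.271954 + 0.500000 = 1.5744

1.5744 bits


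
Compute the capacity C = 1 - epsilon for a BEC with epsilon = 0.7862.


C = 1 - epsilon = 1 - 0.7862 = 0.2138

0.2138 bits


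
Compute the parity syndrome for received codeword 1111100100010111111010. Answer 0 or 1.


Syndrome = XOR of all bits = 1 XOR 1 XOR 1 XOR 1 XOR 1 XOR 0 XOR 0 XOR 1 XOR 0 XOR 0 XOR 0 XOR 1 XOR 0 XOR 1 XOR 1 XOR 1 XOR 1 XOR 1 XOR 1 XOR 0 XOR 1 XOR 0 = 0

0


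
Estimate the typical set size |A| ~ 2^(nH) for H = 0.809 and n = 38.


log2|A_typical| = nH = 38 * 0.809 = 30.742, so |A_typical| ~ 2^30.742 = 1.796e+09

1.796e+09


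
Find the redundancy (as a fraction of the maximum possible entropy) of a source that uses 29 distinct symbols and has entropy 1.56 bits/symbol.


H_max = log2(K) = log2(29) = 4.858 bits/symbol. Redundancy = 1 - H/H_max = 1 - 1.56/4.858 = 1 - 0.3211 = 0.6789

0.6789


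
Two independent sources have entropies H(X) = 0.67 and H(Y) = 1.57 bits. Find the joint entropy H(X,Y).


For independent variables, H(X,Y) = H(X) + H(Y) = 0.67 + 1.57 = 2.24

2.24 bits


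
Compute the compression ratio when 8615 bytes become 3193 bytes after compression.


Ratio = original / compressed = 8615 / 3193 = 2.6981

2.6981


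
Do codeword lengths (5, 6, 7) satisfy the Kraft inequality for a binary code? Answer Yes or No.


Kraft sum = sum(2^(-l_i)) = 0.0547, need <= 1. Result: satisfied (a binary prefix-free code with these lengths exists)

Yes


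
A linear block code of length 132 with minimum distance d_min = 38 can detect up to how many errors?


Detection capability = d_min - 1 = 38 - 1 = 37

37 errors


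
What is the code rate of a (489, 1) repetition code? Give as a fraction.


Rate = k/n = 1/489

1/489


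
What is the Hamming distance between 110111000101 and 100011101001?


Count differing positions: . ^ . ^ . . ^ . ^ ^ . . = 5 differences

5


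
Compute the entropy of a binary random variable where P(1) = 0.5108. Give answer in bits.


H = -p*log2(p) - (1-p)*log2(1-p). -0.5108*log2(0.5108) = 0.495052; -0.4892*log2(0.4892) = 0.504612. H = 0.495052 + 0.504612 = 0.9997

0.9997 bits


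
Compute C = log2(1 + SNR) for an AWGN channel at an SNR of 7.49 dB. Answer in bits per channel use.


SNR_linear = 10^(7.49/10) = 5.6105; C = log2(1 + SNR_linear) = log2(1 + 5.6105) = 2.7248

2.7248 bits/channel use


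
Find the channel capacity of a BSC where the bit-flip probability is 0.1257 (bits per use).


H(p) = -p*log2(p) - (1-p)*log2(1-p) = -0.1257*log2(0.1257) - 0.8743*log2(0.8743) = 0.376087 + 0.169439 = 0.5455. C = 1 - H(p) = 1 - 0.5455 = 0.4545

0.4545 bits


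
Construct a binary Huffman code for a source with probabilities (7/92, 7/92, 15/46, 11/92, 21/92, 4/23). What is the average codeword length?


Huffman construction (repeatedly merge the two least-probable nodes; each merge adds 1 bit to every symbol beneath it): 7/92 + 7/92 = 7/46; 11/92 + 7/46 = 25/92; 4/23 + 21/92 = 37/92; 25/92 + 15/46 = 55/92; 37/92 + 55/92 = 1. Resulting codeword lengths (in the order the probabilities were given): (4, 4, 2, 3, 2, 2). L_avg = sum(p_i * l_i) = 7/92*4 + 7/92*4 + 15/46*2 + 11/92*3 + 21/92*2 + 4/23*2 = 223/92 = 2.4239

2.4239 bits


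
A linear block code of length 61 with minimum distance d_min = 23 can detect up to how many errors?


Detection capability = d_min - 1 = 23 - 1 = 22

22 errors


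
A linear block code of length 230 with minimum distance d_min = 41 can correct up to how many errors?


Correction capability = floor((d-1)/2) = floor((41-1)/2) = 20

20 errors


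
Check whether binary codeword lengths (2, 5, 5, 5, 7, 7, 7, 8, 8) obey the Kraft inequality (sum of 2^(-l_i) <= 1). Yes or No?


Kraft sum = sum(2^(-l_i)) = 0.375, need <= 1. Result: satisfied (a binary prefix-free code with these lengths exists)

Yes


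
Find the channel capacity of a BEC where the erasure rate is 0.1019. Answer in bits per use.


C = 1 - epsilon = 1 - 0.1019 = 0.8981

0.8981 bits


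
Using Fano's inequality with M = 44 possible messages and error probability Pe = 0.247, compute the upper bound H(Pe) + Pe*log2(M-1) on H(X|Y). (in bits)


H(Pe) = -Pe*log2(Pe) - (1-Pe)*log2(1-Pe) = -0.247*log2(0.247) - 0.753*log2(0.753) = 0.498302 + 0.308187 = 0.8065. Pe*log2(M-1) = 0.247*log2(43) = 1.340287. Bound = H(Pe) + Pe*log2(M-1) = 0.498302 + 0.308187 + 1.340287 = 2.1468

2.1468 bits


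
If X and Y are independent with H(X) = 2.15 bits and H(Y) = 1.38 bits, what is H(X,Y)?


For independent variables, H(X,Y) = H(X) + H(Y) = 2.15 + 1.38 = 3.53

3.53 bits


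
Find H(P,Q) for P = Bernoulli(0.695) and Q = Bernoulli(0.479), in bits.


H(P,Q) = -p*log2(q) - (1-p)*log2(1-q). -0.695*log2(0.479) = 0.738022; -0.305*log2(0.521) = 0.286897. H(P,Q) = 0.738022 + 0.286897 = 1.0249

1.0249 bits


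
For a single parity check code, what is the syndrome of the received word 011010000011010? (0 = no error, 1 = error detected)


Syndrome = XOR of all bits = 0 XOR 1 XOR 1 XOR 0 XOR 1 XOR 0 XOR 0 XOR 0 XOR 0 XOR 0 XOR 1 XOR 1 XOR 0 XOR 1 XOR 0 = 0

0


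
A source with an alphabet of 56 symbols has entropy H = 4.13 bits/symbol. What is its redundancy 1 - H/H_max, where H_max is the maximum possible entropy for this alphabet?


H_max = log2(K) = log2(56) = 5.8074 bits/symbol. Redundancy = 1 - H/H_max = 1 - 4.13/5.8074 = 1 - 0.7112 = 0.2888

0.2888


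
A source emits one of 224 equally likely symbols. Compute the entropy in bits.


H = log2(n) = log2(224) = 7.8074

7.8074 bits


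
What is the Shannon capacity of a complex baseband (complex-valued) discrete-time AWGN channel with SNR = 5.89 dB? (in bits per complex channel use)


SNR_linear = 10^(5.89/10) = 3.8815; C = log2(1 + SNR_linear) = log2(1 + 3.8815) = 2.2873

2.2873 bits/channel use


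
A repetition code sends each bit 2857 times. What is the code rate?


Rate = k/n = 1/2857

1/2857


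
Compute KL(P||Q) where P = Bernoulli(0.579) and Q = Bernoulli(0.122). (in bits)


KL = p*log2(p/q) + (1-p)*log2((1-p)/(1-q)) = 0.579*log2(0.579/0.122) + 0.421*log2(0.421/0.878) = 0.8544

0.8544 bits


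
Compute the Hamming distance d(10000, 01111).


Count differing positions: ^ ^ ^ ^ ^ = 5 differences

5


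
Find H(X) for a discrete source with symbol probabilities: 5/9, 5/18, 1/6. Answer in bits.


H = -sum(p_i * log2(p_i)). Terms: -(5/9)*log2(5/9) = 0.471109; -(5/18)*log2(5/18) = 0.513332; -(1/6)*log2(1/6) = 0.430827. H = 0.471109 + 0.513332 + 0.430827 = 1.4153

1.4153 bits


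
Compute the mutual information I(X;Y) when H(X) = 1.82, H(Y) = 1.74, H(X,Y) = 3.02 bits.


I(X;Y) = H(X) + H(Y) - H(X,Y) = 1.82 + 1.74 - 3.02 = 0.54

0.54 bits


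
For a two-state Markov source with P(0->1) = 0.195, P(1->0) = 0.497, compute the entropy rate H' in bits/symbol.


Stationary distribution: pi_0 = p10/(p01+p10) = 0.7182, pi_1 = 0.2818. Entropy rate H' = pi_0*H(p01) + pi_1*H(p10) = 0.7182*0.7118 + 0.2818*1.0 = 0.793

0.793 bits/symbol


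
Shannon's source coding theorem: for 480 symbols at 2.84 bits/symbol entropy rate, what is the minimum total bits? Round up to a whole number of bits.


Minimum bits >= n * H = 480 * 2.84 = 1363.2, rounded up to a whole number of bits = 1364

1364 bits


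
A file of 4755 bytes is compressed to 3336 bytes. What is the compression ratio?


Ratio = original / compressed = 4755 / 3336 = 1.4254

1.4254


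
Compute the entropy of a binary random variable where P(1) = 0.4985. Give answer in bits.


H = -p*log2(p) - (1-p)*log2(1-p). -0.4985*log2(0.4985) = 0.500661; -0.5015*log2(0.5015) = 0.499333. H = 0.500661 + 0.499333 = 1.0

1.0 bits


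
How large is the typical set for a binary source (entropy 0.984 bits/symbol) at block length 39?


log2|A_typical| = nH = 39 * 0.984 = 38.376, so |A_typical| ~ 2^38.376 = 3.567e+11

3.567e+11


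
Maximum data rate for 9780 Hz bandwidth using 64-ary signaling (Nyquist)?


Rate = 2 * B * log2(M) = 2 * 9780 * 6.0 = 117360.0

117360.0 bps


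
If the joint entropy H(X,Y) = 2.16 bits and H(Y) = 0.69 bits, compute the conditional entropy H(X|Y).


H(X|Y) = H(X,Y) - H(Y) = 2.16 - 0.69 = 1.47

1.47 bits


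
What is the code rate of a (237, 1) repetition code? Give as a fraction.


Rate = k/n = 1/237

1/237


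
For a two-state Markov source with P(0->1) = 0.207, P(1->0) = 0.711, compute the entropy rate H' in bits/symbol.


Stationary distribution: pi_0 = p10/(p01+p10) = 0.7745, pi_1 = 0.2255. Entropy rate H' = pi_0*H(p01) + pi_1*H(p10) = 0.7745*0.7357 + 0.2255*0.8674 = 0.7654

0.7654 bits/symbol


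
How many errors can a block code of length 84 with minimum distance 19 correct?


Correction capability = floor((d-1)/2) = floor((19-1)/2) = 9

9 errors


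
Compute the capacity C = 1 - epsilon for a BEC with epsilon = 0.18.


C = 1 - epsilon = 1 - 0.18 = 0.82

0.82 bits


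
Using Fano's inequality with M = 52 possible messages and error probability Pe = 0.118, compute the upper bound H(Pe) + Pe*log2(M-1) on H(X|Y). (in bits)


H(Pe) = -Pe*log2(Pe) - (1-Pe)*log2(1-Pe) = -0.118*log2(0.118) - 0.882*log2(0.882) = 0.363811 + 0.159774 = 0.5236. Pe*log2(M-1) = 0.118*log2(51) = 0.669346. Bound = H(Pe) + Pe*log2(M-1) = 0.363811 + 0.159774 + 0.669346 = 1.1929

1.1929 bits


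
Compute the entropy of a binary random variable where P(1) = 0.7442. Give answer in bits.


H = -p*log2(p) - (1-p)*log2(1-p). -0.7442*log2(0.7442) = 0.317206; -0.2558*log2(0.2558) = 0.503136. H = 0.317206 + 0.503136 = 0.8203

0.8203 bits


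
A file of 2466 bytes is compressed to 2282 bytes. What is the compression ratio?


Ratio = original / compressed = 2466 / 2282 = 1.0806

1.0806


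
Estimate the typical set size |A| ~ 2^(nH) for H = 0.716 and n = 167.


log2|A_typical| = nH = 167 * 0.716 = 119.572, so |A_typical| ~ 2^119.572 = 9.880e+35

9.880e+35


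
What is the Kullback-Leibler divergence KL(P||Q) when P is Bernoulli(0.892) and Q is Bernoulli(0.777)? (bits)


KL = p*log2(p/q) + (1-p)*log2((1-p)/(1-q)) = 0.892*log2(0.892/0.777) + 0.108*log2(0.108/0.223) = 0.0647

0.0647 bits


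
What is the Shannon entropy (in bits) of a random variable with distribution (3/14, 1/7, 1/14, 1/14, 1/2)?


H = -sum(p_i * log2(p_i)). Terms: -(3/14)*log2(3/14) = 0.476227; -(1/7)*log2(1/7) = 0.401051; -(1/14)*log2(1/14) = 0.271954; -(1/14)*log2(1/14) = 0.271954; -(1/2)*log2(1/2) = 0.500000. H = 0.476227 + 0.401051 + 0.271954 + 0.271954 + 0.500000 = 1.9212

1.9212 bits


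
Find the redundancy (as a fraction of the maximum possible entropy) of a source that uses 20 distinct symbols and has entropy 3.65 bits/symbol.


H_max = log2(K) = log2(20) = 4.3219 bits/symbol. Redundancy = 1 - H/H_max = 1 - 3.65/4.3219 = 1 - 0.8445 = 0.1555

0.1555


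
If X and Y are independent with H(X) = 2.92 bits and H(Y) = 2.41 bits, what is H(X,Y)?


For independent variables, H(X,Y) = H(X) + H(Y) = 2.92 + 2.41 = 5.33

5.33 bits


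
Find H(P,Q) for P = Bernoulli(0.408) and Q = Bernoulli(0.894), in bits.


H(P,Q) = -p*log2(q) - (1-p)*log2(1-q). -0.408*log2(0.894) = 0.065955; -0.592*log2(0.106) = 1.916815. H(P,Q) = 0.065955 + 1.916815 = 1.9828

1.9828 bits


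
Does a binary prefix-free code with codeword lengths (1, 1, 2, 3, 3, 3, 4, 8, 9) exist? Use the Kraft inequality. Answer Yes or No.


Kraft sum = sum(2^(-l_i)) = 1.6934, need <= 1. Result: violated (a binary prefix-free code with these lengths cannot exist)

No


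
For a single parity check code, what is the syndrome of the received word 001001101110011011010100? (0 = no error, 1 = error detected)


Syndrome = XOR of all bits = 0 XOR 0 XOR 1 XOR 0 XOR 0 XOR 1 XOR 1 XOR 0 XOR 1 XOR 1 XOR 1 XOR 0 XOR 0 XOR 1 XOR 1 XOR 0 XOR 1 XOR 1 XOR 0 XOR 1 XOR 0 XOR 1 XOR 0 XOR 0 = 0

0


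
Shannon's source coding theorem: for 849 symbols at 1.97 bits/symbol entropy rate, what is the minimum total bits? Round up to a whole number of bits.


Minimum bits >= n * H = 849 * 1.97 = 1672.53, rounded up to a whole number of bits = 1673

1673 bits


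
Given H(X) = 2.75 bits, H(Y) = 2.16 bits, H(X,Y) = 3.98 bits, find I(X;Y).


I(X;Y) = H(X) + H(Y) - H(X,Y) = 2.75 + 2.16 - 3.98 = 0.93

0.93 bits


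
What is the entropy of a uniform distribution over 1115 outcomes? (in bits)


H = log2(n) = log2(1115) = 10.1228

10.1228 bits


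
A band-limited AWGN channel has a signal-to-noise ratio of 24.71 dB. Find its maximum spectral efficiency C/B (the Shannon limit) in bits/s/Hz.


SNR_linear = 10^(24.71/10) = 295.8012; C/B = log2(1 + SNR_linear) = log2(1 + 295.8012) = 8.2134

8.2134 bits/s/Hz


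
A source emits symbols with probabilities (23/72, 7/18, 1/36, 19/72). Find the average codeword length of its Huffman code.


Huffman construction (repeatedly merge the two least-probable nodes; each merge adds 1 bit to every symbol beneath it): 1/36 + 19/72 = 7/24; 7/24 + 23/72 = 11/18; 7/18 + 11/18 = 1. Resulting codeword lengths (in the order the probabilities were given): (2, 1, 3, 3). L_avg = sum(p_i * l_i) = 23/72*2 + 7/18*1 + 1/36*3 + 19/72*3 = 137/72 = 1.9028

1.9028 bits


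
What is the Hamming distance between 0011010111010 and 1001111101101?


Count differing positions: ^ . ^ . ^ . ^ . ^ . ^ ^ ^ = 8 differences

8


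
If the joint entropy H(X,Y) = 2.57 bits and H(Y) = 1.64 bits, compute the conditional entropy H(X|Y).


H(X|Y) = H(X,Y) - H(Y) = 2.57 - 1.64 = 0.93

0.93 bits


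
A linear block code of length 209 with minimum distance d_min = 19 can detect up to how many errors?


Detection capability = d_min - 1 = 19 - 1 = 18

18 errors


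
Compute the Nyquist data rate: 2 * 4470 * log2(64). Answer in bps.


Rate = 2 * B * log2(M) = 2 * 4470 * 6.0 = 53640.0

53640.0 bps


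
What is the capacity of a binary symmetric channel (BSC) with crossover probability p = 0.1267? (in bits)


H(p) = -p*log2(p) - (1-p)*log2(1-p) = -0.1267*log2(0.1267) - 0.8733*log2(0.8733) = 0.377631 + 0.170687 = 0.5483. C = 1 - H(p) = 1 - 0.5483 = 0.4517

0.4517 bits


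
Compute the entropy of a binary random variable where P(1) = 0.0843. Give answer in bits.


H = -p*log2(p) - (1-p)*log2(1-p). -0.0843*log2(0.0843) = 0.300810; -0.9157*log2(0.9157) = 0.116342. H = 0.300810 + 0.116342 = 0.4172

0.4172 bits


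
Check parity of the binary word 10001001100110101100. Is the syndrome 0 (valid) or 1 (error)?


Syndrome = XOR of all bits = 1 XOR 0 XOR 0 XOR 0 XOR 1 XOR 0 XOR 0 XOR 1 XOR 1 XOR 0 XOR 0 XOR 1 XOR 1 XOR 0 XOR 1 XOR 0 XOR 1 XOR 1 XOR 0 XOR 0 = 1

1


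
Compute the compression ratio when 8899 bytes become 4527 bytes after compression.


Ratio = original / compressed = 8899 / 4527 = 1.9658

1.9658


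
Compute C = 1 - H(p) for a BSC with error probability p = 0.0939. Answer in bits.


H(p) = -p*log2(p) - (1-p)*log2(1-p) = -0.0939*log2(0.0939) - 0.9061*log2(0.9061) = 0.320455 + 0.128900 = 0.4494. C = 1 - H(p) = 1 - 0.4494 = 0.5506

0.5506 bits


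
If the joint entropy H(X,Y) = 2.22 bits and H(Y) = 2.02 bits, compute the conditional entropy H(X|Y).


H(X|Y) = H(X,Y) - H(Y) = 2.22 - 2.02 = 0.2

0.2 bits


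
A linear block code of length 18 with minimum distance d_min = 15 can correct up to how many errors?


Correction capability = floor((d-1)/2) = floor((15-1)/2) = 7

7 errors


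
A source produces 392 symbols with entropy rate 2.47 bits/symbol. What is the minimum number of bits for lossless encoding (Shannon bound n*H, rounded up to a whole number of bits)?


Minimum bits >= n * H = 392 * 2.47 = 968.24, rounded up to a whole number of bits = 969

969 bits


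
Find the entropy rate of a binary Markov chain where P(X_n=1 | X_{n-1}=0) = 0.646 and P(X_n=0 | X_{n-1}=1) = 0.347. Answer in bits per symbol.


Stationary distribution: pi_0 = p10/(p01+p10) = 0.3494, pi_1 = 0.6506. Entropy rate H' = pi_0*H(p01) + pi_1*H(p10) = 0.3494*0.9376 + 0.6506*0.9314 = 0.9335

0.9335 bits/symbol


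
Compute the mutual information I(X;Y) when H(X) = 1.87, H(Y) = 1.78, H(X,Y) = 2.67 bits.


I(X;Y) = H(X) + H(Y) - H(X,Y) = 1.87 + 1.78 - 2.67 = 0.98

0.98 bits


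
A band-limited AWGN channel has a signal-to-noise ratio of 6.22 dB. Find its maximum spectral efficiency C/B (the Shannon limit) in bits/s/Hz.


SNR_linear = 10^(6.22/10) = 4.1879; C/B = log2(1 + SNR_linear) = log2(1 + 4.1879) = 2.3752

2.3752 bits/s/Hz


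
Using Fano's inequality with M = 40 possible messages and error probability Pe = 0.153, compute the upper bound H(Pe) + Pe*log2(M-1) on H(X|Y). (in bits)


H(Pe) = -Pe*log2(Pe) - (1-Pe)*log2(1-Pe) = -0.153*log2(0.153) - 0.847*log2(0.847) = 0.414385 + 0.202913 = 0.6173. Pe*log2(M-1) = 0.153*log2(39) = 0.808667. Bound = H(Pe) + Pe*log2(M-1) = 0.414385 + 0.202913 + 0.808667 = 1.426

1.426 bits


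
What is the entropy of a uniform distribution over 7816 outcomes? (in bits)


H = log2(n) = log2(7816) = 12.9322

12.9322 bits


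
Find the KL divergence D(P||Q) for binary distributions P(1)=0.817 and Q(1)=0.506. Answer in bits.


KL = p*log2(p/q) + (1-p)*log2((1-p)/(1-q)) = 0.817*log2(0.817/0.506) + 0.183*log2(0.183/0.494) = 0.3025

0.3025 bits


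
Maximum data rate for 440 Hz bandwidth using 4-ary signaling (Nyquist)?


Rate = 2 * B * log2(M) = 2 * 440 * 2.0 = 1760.0

1760.0 bps


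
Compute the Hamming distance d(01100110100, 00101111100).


Count differing positions: . ^ . . ^ . . ^ . . . = 3 differences

3


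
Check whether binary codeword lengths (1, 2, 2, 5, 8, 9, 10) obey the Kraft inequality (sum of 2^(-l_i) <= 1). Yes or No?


Kraft sum = sum(2^(-l_i)) = 1.0381, need <= 1. Result: violated (a binary prefix-free code with these lengths cannot exist)

No


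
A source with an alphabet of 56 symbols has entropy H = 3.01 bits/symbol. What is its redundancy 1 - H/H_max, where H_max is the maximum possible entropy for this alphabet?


H_max = log2(K) = log2(56) = 5.8074 bits/symbol. Redundancy = 1 - H/H_max = 1 - 3.01/5.8074 = 1 - 0.5183 = 0.4817

0.4817


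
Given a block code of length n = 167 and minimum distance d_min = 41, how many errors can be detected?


Detection capability = d_min - 1 = 41 - 1 = 40

40 errors


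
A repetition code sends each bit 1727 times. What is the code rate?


Rate = k/n = 1/1727

1/1727


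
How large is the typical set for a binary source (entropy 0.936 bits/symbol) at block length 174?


log2|A_typical| = nH = 174 * 0.936 = 162.864, so |A_typical| ~ 2^162.864 = 1.064e+49

1.064e+49


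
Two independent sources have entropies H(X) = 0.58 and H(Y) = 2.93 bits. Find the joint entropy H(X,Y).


For independent variables, H(X,Y) = H(X) + H(Y) = 0.58 + 2.93 = 3.51

3.51 bits


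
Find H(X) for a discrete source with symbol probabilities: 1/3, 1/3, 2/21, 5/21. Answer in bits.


H = -sum(p_i * log2(p_i)). Terms: -(1/3)*log2(1/3) = 0.528321; -(1/3)*log2(1/3) = 0.528321; -(2/21)*log2(2/21) = 0.323078; -(5/21)*log2(5/21) = 0.492950. H = 0.528321 + 0.528321 + 0.323078 + 0.492950 = 1.8727

1.8727 bits


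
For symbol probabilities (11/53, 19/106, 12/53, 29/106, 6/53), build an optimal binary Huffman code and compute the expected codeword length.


Huffman construction (repeatedly merge the two least-probable nodes; each merge adds 1 bit to every symbol beneath it): 6/53 + 19/106 = 31/106; 11/53 + 12/53 = 23/53; 29/106 + 31/106 = 30/53; 23/53 + 30/53 = 1. Resulting codeword lengths (in the order the probabilities were given): (2, 3, 2, 2, 3). L_avg = sum(p_i * l_i) = 11/53*2 + 19/106*3 + 12/53*2 + 29/106*2 + 6/53*3 = 243/106 = 2.2925

2.2925 bits


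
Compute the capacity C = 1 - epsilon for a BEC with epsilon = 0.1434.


C = 1 - epsilon = 1 - 0.1434 = 0.8566

0.8566 bits


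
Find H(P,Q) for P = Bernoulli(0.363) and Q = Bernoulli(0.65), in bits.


H(P,Q) = -p*log2(q) - (1-p)*log2(1-q). -0.363*log2(0.65) = 0.225600; -0.637*log2(0.35) = 0.964783. H(P,Q) = 0.225600 + 0.964783 = 1.1904

1.1904 bits


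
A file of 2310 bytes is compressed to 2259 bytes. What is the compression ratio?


Ratio = original / compressed = 2310 / 2259 = 1.0226

1.0226


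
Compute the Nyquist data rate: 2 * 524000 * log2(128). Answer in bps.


Rate = 2 * B * log2(M) = 2 * 524000 * 7.0 = 7336000.0

7336000.0 bps


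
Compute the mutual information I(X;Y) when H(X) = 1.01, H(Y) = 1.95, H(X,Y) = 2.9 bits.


I(X;Y) = H(X) + H(Y) - H(X,Y) = 1.01 + 1.95 - 2.9 = 0.06

0.06 bits


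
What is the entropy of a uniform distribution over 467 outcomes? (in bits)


H = log2(n) = log2(467) = 8.8673

8.8673 bits


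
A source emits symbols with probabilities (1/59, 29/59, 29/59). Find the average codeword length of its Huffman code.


Huffman construction (repeatedly merge the two least-probable nodes; each merge adds 1 bit to every symbol beneath it): 1/59 + 29/59 = 30/59; 29/59 + 30/59 = 1. Resulting codeword lengths (in the order the probabilities were given): (2, 2, 1). L_avg = sum(p_i * l_i) = 1/59*2 + 29/59*2 + 29/59*1 = 89/59 = 1.5085

1.5085 bits


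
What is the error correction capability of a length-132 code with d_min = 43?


Correction capability = floor((d-1)/2) = floor((43-1)/2) = 21

21 errors


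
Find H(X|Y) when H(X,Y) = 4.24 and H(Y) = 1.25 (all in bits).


H(X|Y) = H(X,Y) - H(Y) = 4.24 - 1.25 = 2.99

2.99 bits


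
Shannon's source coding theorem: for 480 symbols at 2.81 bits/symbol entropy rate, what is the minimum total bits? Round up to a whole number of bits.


Minimum bits >= n * H = 480 * 2.81 = 1348.8, rounded up to a whole number of bits = 1349

1349 bits


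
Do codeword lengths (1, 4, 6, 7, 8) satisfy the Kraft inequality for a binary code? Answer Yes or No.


Kraft sum = sum(2^(-l_i)) = 0.5898, need <= 1. Result: satisfied (a binary prefix-free code with these lengths exists)

Yes


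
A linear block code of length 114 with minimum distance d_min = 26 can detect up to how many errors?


Detection capability = d_min - 1 = 26 - 1 = 25

25 errors


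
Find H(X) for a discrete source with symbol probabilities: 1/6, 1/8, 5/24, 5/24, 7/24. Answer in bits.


H = -sum(p_i * log2(p_i)). Terms: -(1/6)*log2(1/6) = 0.430827; -(1/8)*log2(1/8) = 0.375000; -(5/24)*log2(5/24) = 0.471466; -(5/24)*log2(5/24) = 0.471466; -(7/24)*log2(7/24) = 0.518469. H = 0.430827 + 0.375000 + 0.471466 + 0.471466 + 0.518469 = 2.2672

2.2672 bits


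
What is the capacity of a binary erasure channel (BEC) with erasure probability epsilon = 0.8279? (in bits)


C = 1 - epsilon = 1 - 0.8279 = 0.1721

0.1721 bits


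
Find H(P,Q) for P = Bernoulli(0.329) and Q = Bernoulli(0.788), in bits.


H(P,Q) = -p*log2(q) - (1-p)*log2(1-q). -0.329*log2(0.788) = 0.113088; -0.671*log2(0.212) = 1.501607. H(P,Q) = 0.113088 + 1.501607 = 1.6147

1.6147 bits


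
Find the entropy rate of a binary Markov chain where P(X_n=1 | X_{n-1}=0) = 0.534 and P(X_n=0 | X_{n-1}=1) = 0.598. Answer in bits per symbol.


Stationary distribution: pi_0 = p10/(p01+p10) = 0.5283, pi_1 = 0.4717. Entropy rate H' = pi_0*H(p01) + pi_1*H(p10) = 0.5283*0.9967 + 0.4717*0.9721 = 0.9851

0.9851 bits/symbol


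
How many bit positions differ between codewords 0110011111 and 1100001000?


Count differing positions: ^ . ^ . . ^ . ^ ^ ^ = 6 differences

6


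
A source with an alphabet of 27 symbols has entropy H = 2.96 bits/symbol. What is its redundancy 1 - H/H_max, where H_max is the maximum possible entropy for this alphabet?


H_max = log2(K) = log2(27) = 4.7549 bits/symbol. Redundancy = 1 - H/H_max = 1 - 2.96/4.7549 = 1 - 0.6225 = 0.3775

0.3775
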